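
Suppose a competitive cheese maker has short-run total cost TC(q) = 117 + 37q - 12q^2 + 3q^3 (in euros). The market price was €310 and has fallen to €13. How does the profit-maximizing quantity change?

Output falls from 7 to 0 (the firm shuts down)

MC = 37 - 24q + 9q^2; the shutdown threshold is min AVC = €25 (at q = 2).
With P = €310 above the shutdown price, P = MC gives q = 7.
At P = €13 < min AVC = €25, price no longer covers variable cost at any output, so the firm shuts down: q = 0.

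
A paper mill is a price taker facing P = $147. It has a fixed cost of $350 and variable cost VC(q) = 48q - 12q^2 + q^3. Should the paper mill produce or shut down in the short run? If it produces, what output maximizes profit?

Strip out fixed cost: VC = 48q - 12q^2 + q^3. Then AVC = 48 - 12q + q^2 and MC = 48 - 24q + 3q^2.
The AVC parabola has its vertex at q = 12/2 = 6, where AVC = 48 - 12·6 + 6^2 = $12.
P = $147 exceeds min AVC = $12, so the firm stays open.
Set P = MC: 147 = 48 - 24q + 3q^2 → -99 - 24q + 3q^2 = 0. The roots are q = -3 and q = 11; the profit-maximizing output is on the rising part of MC, so q* = 11.
Check: AVC at q = 11 is $37 ≤ P, so revenue covers variable cost.
Profit = P·q − TC = 147·11 − 757 = $860.

Produce at q = 11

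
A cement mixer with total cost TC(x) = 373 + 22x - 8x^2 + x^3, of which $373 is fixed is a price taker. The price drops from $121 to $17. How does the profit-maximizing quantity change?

Output falls from 9 to 5

MC = 22 - 16x + 3x^2; the shutdown threshold is min AVC = $6 (at x = 4).
With P = $121 above the shutdown price, P = MC gives x = 9.
At P = $17 ≥ min AVC, set P = MC: x = 5. The firm stays open but cuts output.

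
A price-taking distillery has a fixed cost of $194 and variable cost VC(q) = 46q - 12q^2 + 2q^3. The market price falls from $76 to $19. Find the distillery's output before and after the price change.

MC = 46 - 24q + 6q^2; the shutdown threshold is min AVC = $28 (at q = 3).
At P = $76 ≥ min AVC, set P = MC on the rising branch: q = 5.
At P = $19 < min AVC = $28, price no longer covers variable cost at any output, so the firm shuts down: q = 0.

Output falls from 5 to 0 (the firm shuts down)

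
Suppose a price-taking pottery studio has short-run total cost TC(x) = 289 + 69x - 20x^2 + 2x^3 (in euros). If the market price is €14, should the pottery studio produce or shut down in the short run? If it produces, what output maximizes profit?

Strip out fixed cost: VC = 69x - 20x^2 + 2x^3. Then AVC = 69 - 20x + 2x^2 and MC = 69 - 40x + 6x^2.
The AVC parabola has its vertex at x = 20/4 = 5, where AVC = 69 - 20·5 + 2·5^2 = €19.
P = €14 lies below min AVC = €19; no output level covers variable cost.
Best response: produce nothing and absorb the €289 fixed cost.

Shut down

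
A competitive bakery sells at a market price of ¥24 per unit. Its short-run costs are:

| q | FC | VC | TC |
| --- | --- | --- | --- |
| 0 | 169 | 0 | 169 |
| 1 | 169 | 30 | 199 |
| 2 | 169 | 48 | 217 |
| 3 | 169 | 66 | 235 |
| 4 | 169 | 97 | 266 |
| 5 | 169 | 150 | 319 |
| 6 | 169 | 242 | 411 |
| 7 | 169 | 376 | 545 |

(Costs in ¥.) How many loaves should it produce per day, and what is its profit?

Compute π = P·q − TC at each output: q=0: -169; q=1: -175; q=2: -169; q=3: -163; q=4: -170; q=5: -199; q=6: -267; q=7: -377.
Profit is maximized at q = 3. AVC there is 66/3 = ¥22 ≤ P, so producing beats shutting down (which would give -¥169).

q = 3; profit = -¥163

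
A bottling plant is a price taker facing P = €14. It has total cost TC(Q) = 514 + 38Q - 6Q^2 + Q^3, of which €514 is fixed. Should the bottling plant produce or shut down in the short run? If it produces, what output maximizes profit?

Strip out fixed cost: VC = 38Q - 6Q^2 + Q^3. Then AVC = 38 - 6Q + Q^2 and MC = 38 - 12Q + 3Q^2.
The AVC parabola has its vertex at Q = 6/2 = 3, where AVC = 38 - 6·3 + 3^2 = €29.
P = €14 lies below min AVC = €29; no output level covers variable cost.
Best response: produce nothing and absorb the €514 fixed cost.

Shut down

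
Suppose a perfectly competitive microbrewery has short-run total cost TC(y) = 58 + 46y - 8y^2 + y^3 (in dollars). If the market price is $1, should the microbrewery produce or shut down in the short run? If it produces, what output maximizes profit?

Strip out fixed cost: VC = 46y - 8y^2 + y^3. Then AVC = 46 - 8y + y^2 and MC = 46 - 16y + 3y^2.
AVC hits its minimum where MC = AVC, at y = 4, giving min AVC = 46 - 8·4 + 4^2 = $30.
Since P = $1 < min AVC = $30, price fails to cover variable cost at any output.
Shutting down limits the loss to fixed cost, $58.

Shut down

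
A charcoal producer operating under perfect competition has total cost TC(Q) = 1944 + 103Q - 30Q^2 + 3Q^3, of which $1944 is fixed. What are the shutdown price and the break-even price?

Shutdown price = $28; break-even price = $292

Shutdown price = min AVC. AVC = 103 - 30Q + 3Q^2, with vertex at Q = 5 and minimum $28.
ATC = 1944/Q + 103 - 30Q + 3Q^2. Setting dATC/dQ = −1944/Q^2 − 30 + 6Q = 0 gives Q = 9 (since 6·9^3 − 30·9^2 = 1944).
min ATC = 1944/9 + 103 − 30·9 + 3·9^2 = $292. That is the break-even price.
Between these two prices the firm operates at a loss; above $292 it earns a profit.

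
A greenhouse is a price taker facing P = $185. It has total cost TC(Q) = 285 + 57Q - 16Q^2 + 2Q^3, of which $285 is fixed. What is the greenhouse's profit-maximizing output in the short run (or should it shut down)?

Produce at Q = 8

Strip out fixed cost: VC = 57Q - 16Q^2 + 2Q^3. Then AVC = 57 - 16Q + 2Q^2 and MC = 57 - 32Q + 6Q^2.
AVC is minimized where dAVC/dQ = -16 + 4Q = 0, at Q = 4; min AVC = 57 - 16·4 + 2·4^2 = $25.
Since P = $185 ≥ min AVC = $25, price covers variable cost and the firm should produce.
P = MC gives -128 - 32Q + 6Q^2 = 0, with roots -8/3 and 8. Take the larger (rising MC): Q* = 8.
Check: AVC at Q = 8 is $57 ≤ P, so revenue covers variable cost.
Profit = P·Q − TC = 185·8 − 741 = $739.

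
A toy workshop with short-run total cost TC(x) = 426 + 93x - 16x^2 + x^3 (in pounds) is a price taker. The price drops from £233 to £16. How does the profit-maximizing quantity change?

Output falls from 14 to 0 (the firm shuts down)

AVC = 93 - 16x + x^2, minimized at x = 8 where min AVC = £29. MC = 93 - 32x + 3x^2.
At P = £233 ≥ min AVC, set P = MC on the rising branch: x = 14.
At P = £16 < min AVC = £29, price no longer covers variable cost at any output, so the firm shuts down: x = 0.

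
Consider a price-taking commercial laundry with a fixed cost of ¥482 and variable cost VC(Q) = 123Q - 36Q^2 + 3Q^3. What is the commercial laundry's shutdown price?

¥15 per unit

The firm shuts down when price falls below the minimum of average variable cost. AVC = VC/Q = 123 - 36Q + 3Q^2.
dAVC/dQ = -36 + 6Q = 0 gives Q = 6. min AVC = 123 - 36·6 + 3·6^2 = 15.
So the shutdown price is ¥15.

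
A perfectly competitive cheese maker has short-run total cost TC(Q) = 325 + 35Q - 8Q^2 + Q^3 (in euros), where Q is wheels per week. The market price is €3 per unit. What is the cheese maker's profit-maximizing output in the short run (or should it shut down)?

Variable cost is VC = 35Q - 8Q^2 + Q^3, so AVC = VC/Q = 35 - 8Q + Q^2 and MC = dTC/dQ = 35 - 16Q + 3Q^2.
AVC hits its minimum where MC = AVC, at Q = 4, giving min AVC = 35 - 8·4 + 4^2 = €19.
With P < min AVC (€3 < €19), every unit sold adds to the loss.
Best response: produce nothing and absorb the €325 fixed cost.

Shut down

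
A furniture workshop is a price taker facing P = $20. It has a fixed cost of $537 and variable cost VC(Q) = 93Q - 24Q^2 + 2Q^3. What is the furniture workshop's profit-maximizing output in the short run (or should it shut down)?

Variable cost is VC = 93Q - 24Q^2 + 2Q^3, so AVC = VC/Q = 93 - 24Q + 2Q^2 and MC = dTC/dQ = 93 - 48Q + 6Q^2.
The AVC parabola has its vertex at Q = 24/4 = 6, where AVC = 93 - 24·6 + 2·6^2 = $21.
With P < min AVC ($20 < $21), every unit sold adds to the loss.
Best response: produce nothing and absorb the $537 fixed cost.

Shut down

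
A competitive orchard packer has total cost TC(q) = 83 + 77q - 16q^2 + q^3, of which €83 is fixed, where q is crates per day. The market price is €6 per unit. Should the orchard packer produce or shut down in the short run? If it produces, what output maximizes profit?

Shut down

Strip out fixed cost: VC = 77q - 16q^2 + q^3. Then AVC = 77 - 16q + q^2 and MC = 77 - 32q + 3q^2.
The AVC parabola has its vertex at q = 16/2 = 8, where AVC = 77 - 16·8 + 8^2 = €13.
Since P = €6 < min AVC = €13, price fails to cover variable cost at any output.
Shutting down limits the loss to fixed cost, €83.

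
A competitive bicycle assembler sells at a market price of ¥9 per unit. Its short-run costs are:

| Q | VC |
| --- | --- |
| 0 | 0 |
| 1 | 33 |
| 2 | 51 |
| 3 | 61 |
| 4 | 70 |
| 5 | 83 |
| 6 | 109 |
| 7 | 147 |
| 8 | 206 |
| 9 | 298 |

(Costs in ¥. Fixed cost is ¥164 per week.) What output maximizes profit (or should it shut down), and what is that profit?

Q = 0 (shut down); profit = -¥164

Compute π = P·Q − TC at each output: Q=0: -164; Q=1: -188; Q=2: -197; Q=3: -198; Q=4: -198; Q=5: -202; Q=6: -219; Q=7: -248; Q=8: -298; Q=9: -381.
Profit is highest at Q = 0. Equivalently, the lowest AVC in the table is 83/5 ≈ ¥16.60 at Q = 5, and P = ¥9 falls below it — price never covers variable cost, so the firm shuts down and loses only its fixed cost.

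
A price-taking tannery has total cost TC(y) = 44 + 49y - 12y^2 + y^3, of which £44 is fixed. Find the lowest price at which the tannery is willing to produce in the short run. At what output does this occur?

The shutdown price is the minimum of AVC. VC = 49y - 12y^2 + y^3, so AVC = 49 - 12y + y^2.
At the minimum of AVC, MC = AVC. MC = 49 - 24y + 3y^2; setting MC = AVC gives 2y^2 - 12y = 0, so y = 6. min AVC = 13.
So the shutdown price is £13.

£13 per unit, at y = 6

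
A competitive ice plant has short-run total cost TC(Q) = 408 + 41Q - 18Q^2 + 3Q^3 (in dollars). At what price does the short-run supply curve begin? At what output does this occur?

$14 per unit, at Q = 3

The shutdown price is the minimum of AVC. VC = 41Q - 18Q^2 + 3Q^3, so AVC = 41 - 18Q + 3Q^2.
dAVC/dQ = -18 + 6Q = 0 gives Q = 3. min AVC = 41 - 18·3 + 3·3^2 = 14.
So the shutdown price is $14.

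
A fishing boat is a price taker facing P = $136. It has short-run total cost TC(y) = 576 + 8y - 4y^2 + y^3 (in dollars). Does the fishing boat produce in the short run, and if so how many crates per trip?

Produce at y = 8

Variable cost is VC = 8y - 4y^2 + y^3, so AVC = VC/y = 8 - 4y + y^2 and MC = dTC/dy = 8 - 8y + 3y^2.
AVC hits its minimum where MC = AVC, at y = 2, giving min AVC = 8 - 4·2 + 2^2 = $4.
P = $136 exceeds min AVC = $4, so the firm stays open.
Set P = MC: 136 = 8 - 8y + 3y^2 → -128 - 8y + 3y^2 = 0. The roots are y = -16/3 and y = 8; the profit-maximizing output is on the rising part of MC, so y* = 8.
Check: AVC at y = 8 is $40 ≤ P, so revenue covers variable cost.
Profit = P·y − TC = 136·8 − 896 = $192.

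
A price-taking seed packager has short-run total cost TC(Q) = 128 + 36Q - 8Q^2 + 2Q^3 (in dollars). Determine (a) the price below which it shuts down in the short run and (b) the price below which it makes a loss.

Shutdown price = $28; break-even price = $68

AVC = 36 - 8Q + 2Q^2; minimized at Q = 2, giving min AVC = $28. That is the shutdown price.
ATC = 128/Q + 36 - 8Q + 2Q^2. Setting dATC/dQ = −128/Q^2 − 8 + 4Q = 0 gives Q = 4 (since 4·4^3 − 8·4^2 = 128).
min ATC = 128/4 + 36 − 8·4 + 2·4^2 = $68. That is the break-even price.
For $28 ≤ P < $68 the firm produces at a loss; below $28 it shuts down.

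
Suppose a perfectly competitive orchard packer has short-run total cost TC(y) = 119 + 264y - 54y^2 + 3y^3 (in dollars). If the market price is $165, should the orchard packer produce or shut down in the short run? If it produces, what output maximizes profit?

Strip out fixed cost: VC = 264y - 54y^2 + 3y^3. Then AVC = 264 - 54y + 3y^2 and MC = 264 - 108y + 9y^2.
AVC is minimized where dAVC/dy = -54 + 6y = 0, at y = 9; min AVC = 264 - 54·9 + 3·9^2 = $21.
Because $165 ≥ $21, revenue can cover variable cost; the firm operates.
Set P = MC: 165 = 264 - 108y + 9y^2 → 99 - 108y + 9y^2 = 0. The roots are y = 1 and y = 11; the profit-maximizing output is on the rising part of MC, so y* = 11.
Check: AVC at y = 11 is $33 ≤ P, so revenue covers variable cost.
Profit = P·y − TC = 165·11 − 482 = $1333.

Produce at y = 11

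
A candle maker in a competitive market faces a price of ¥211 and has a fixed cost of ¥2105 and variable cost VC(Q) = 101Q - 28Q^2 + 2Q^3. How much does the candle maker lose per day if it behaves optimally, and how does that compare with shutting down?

AVC = 101 - 28Q + 2Q^2 has its minimum ¥3 at Q = 7; price ¥211 clears that bar, so the firm operates.
With MC = 101 - 56Q + 6Q^2, P = MC on the upward-sloping part at Q* = 11.
TR = 211·11 = 2321. TC = 2105 + 385 = 2490. Profit = 2321 − 2490 = -¥169.
By producing, the firm covers all variable cost plus ¥1936 of fixed cost; shutting down would lose the full ¥2105.

Profit = -¥169 at Q = 11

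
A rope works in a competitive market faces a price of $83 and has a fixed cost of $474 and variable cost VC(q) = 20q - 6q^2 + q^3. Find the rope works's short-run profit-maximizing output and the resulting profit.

AVC = 20 - 6q + q^2 has its minimum $11 at q = 3; price $83 clears that bar, so the firm operates.
MC = 20 - 12q + 3q^2. Setting P = MC and taking the root on the rising branch gives q* = 7.
TR = 83·7 = 581. TC = 474 + 189 = 663. Profit = 581 − 663 = -$82.
By producing, the firm covers all variable cost plus $392 of fixed cost; shutting down would lose the full $474.

Profit = -$82 at q = 7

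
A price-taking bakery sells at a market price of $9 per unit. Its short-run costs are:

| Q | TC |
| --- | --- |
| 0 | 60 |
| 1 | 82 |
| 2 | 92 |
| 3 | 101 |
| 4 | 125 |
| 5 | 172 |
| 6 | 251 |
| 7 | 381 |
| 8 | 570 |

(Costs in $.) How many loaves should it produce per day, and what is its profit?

Q = 0 (shut down); profit = -$60

Tabulate TR − TC: Q=0: -60; Q=1: -73; Q=2: -74; Q=3: -74; Q=4: -89; Q=5: -127; Q=6: -197; Q=7: -318; Q=8: -498.
Profit is highest at Q = 0. Equivalently, the lowest AVC in the table is 41/3 ≈ $13.67 at Q = 3, and P = $9 falls below it — price never covers variable cost, so the firm shuts down and loses only its fixed cost.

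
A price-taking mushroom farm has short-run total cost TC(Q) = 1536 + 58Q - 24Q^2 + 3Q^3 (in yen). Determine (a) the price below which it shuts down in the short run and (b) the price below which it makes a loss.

Shutdown price = ¥10; break-even price = ¥250

Shutdown price = min AVC. AVC = 58 - 24Q + 3Q^2, with vertex at Q = 4 and minimum ¥10.
ATC = 1536/Q + 58 - 24Q + 3Q^2. Setting dATC/dQ = −1536/Q^2 − 24 + 6Q = 0 gives Q = 8 (since 6·8^3 − 24·8^2 = 1536).
min ATC = 1536/8 + 58 − 24·8 + 3·8^2 = ¥250. That is the break-even price.
Between these two prices the firm operates at a loss; above ¥250 it earns a profit.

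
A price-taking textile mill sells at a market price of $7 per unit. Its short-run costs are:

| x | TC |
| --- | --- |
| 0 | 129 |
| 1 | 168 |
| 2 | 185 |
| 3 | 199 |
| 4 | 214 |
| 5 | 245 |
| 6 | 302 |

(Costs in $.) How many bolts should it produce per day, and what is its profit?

Profit at each row (π = 7x − TC): x=0: -129; x=1: -161; x=2: -171; x=3: -178; x=4: -186; x=5: -210; x=6: -260.
Profit is highest at x = 0. Equivalently, the lowest AVC in the table is 85/4 ≈ $21.25 at x = 4, and P = $7 falls below it — price never covers variable cost, so the firm shuts down and loses only its fixed cost.

x = 0 (shut down); profit = -$129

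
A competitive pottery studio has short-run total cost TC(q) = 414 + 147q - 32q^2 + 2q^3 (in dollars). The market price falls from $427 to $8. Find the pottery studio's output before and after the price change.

Output falls from 14 to 0 (the firm shuts down)

AVC = 147 - 32q + 2q^2, minimized at q = 8 where min AVC = $19. MC = 147 - 64q + 6q^2.
At P = $427 ≥ min AVC, set P = MC on the rising branch: q = 14.
At P = $8 < min AVC = $19, price no longer covers variable cost at any output, so the firm shuts down: q = 0.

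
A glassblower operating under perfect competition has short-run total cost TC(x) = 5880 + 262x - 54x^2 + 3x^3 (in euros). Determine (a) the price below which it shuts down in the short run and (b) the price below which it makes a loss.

Shutdown price = €19; break-even price = €514

AVC = 262 - 54x + 3x^2; minimized at x = 9, giving min AVC = €19. That is the shutdown price.
ATC = 5880/x + 262 - 54x + 3x^2. Setting dATC/dx = −5880/x^2 − 54 + 6x = 0 gives x = 14 (since 6·14^3 − 54·14^2 = 5880).
min ATC = 5880/14 + 262 − 54·14 + 3·14^2 = €514. That is the break-even price.
For €19 ≤ P < €514 the firm produces at a loss; below €19 it shuts down.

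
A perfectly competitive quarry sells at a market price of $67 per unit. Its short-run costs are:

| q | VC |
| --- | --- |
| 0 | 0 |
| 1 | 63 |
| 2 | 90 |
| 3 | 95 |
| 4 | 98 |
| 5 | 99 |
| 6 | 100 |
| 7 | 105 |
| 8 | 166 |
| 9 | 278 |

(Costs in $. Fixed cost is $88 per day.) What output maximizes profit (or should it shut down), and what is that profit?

q = 8; profit = $282

Tabulate TR − TC: q=0: -88; q=1: -84; q=2: -44; q=3: 18; q=4: 82; q=5: 148; q=6: 214; q=7: 276; q=8: 282; q=9: 237.
Profit is maximized at q = 8. AVC there is 166/8 = $20.75 ≤ P, so producing beats shutting down (which would give -$88).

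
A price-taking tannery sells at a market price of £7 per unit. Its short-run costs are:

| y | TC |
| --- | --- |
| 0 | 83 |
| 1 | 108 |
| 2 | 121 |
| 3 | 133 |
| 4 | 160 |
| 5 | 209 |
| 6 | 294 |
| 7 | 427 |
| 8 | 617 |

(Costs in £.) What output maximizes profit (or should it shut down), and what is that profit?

Tabulate TR − TC: y=0: -83; y=1: -101; y=2: -107; y=3: -112; y=4: -132; y=5: -174; y=6: -252; y=7: -378; y=8: -561.
Profit is highest at y = 0. Equivalently, the lowest AVC in the table is 50/3 ≈ £16.67 at y = 3, and P = £7 falls below it — price never covers variable cost, so the firm shuts down and loses only its fixed cost.

y = 0 (shut down); profit = -£83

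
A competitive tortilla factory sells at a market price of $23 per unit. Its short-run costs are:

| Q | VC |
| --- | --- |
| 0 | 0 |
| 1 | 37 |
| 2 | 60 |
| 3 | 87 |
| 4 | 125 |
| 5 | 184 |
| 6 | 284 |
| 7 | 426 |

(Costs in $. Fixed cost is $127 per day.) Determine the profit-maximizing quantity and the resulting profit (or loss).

Profit at each row (π = 23Q − TC): Q=0: -127; Q=1: -141; Q=2: -141; Q=3: -145; Q=4: -160; Q=5: -196; Q=6: -273; Q=7: -392.
Profit is highest at Q = 0. Equivalently, the lowest AVC in the table is 87/3 ≈ $29 at Q = 3, and P = $23 falls below it — price never covers variable cost, so the firm shuts down and loses only its fixed cost.

Q = 0 (shut down); profit = -$127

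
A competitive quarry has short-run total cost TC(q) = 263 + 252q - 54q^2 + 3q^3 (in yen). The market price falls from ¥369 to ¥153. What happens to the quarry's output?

Output falls from 13 to 11

MC = 252 - 108q + 9q^2; the shutdown threshold is min AVC = ¥9 (at q = 9).
At P = ¥369 ≥ min AVC, set P = MC on the rising branch: q = 13.
At P = ¥153 ≥ min AVC, set P = MC: q = 11. The firm stays open but cuts output.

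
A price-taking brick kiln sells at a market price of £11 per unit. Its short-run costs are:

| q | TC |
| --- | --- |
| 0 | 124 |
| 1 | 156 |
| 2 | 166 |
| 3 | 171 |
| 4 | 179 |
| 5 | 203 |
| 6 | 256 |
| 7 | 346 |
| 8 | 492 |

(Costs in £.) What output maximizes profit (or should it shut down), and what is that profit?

Tabulate TR − TC: q=0: -124; q=1: -145; q=2: -144; q=3: -138; q=4: -135; q=5: -148; q=6: -190; q=7: -269; q=8: -404.
Profit is highest at q = 0. Equivalently, the lowest AVC in the table is 55/4 ≈ £13.75 at q = 4, and P = £11 falls below it — price never covers variable cost, so the firm shuts down and loses only its fixed cost.

q = 0 (shut down); profit = -£124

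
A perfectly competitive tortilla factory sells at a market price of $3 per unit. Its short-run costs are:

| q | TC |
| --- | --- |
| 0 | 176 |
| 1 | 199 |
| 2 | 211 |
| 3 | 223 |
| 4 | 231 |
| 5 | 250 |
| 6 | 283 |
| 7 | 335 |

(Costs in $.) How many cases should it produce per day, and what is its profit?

q = 0 (shut down); profit = -$176

Tabulate TR − TC: q=0: -176; q=1: -196; q=2: -205; q=3: -214; q=4: -219; q=5: -235; q=6: -265; q=7: -314.
Profit is highest at q = 0. Equivalently, the lowest AVC in the table is 55/4 ≈ $13.75 at q = 4, and P = $3 falls below it — price never covers variable cost, so the firm shuts down and loses only its fixed cost.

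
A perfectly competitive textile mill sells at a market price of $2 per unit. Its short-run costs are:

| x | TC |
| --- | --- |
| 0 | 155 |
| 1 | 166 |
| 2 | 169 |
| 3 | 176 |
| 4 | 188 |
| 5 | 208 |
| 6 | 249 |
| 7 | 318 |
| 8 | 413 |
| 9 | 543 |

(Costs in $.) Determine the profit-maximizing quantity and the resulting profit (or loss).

Compute π = P·x − TC at each output: x=0: -155; x=1: -164; x=2: -165; x=3: -170; x=4: -180; x=5: -198; x=6: -237; x=7: -304; x=8: -397; x=9: -525.
Profit is highest at x = 0. Equivalently, the lowest AVC in the table is 14/2 ≈ $7 at x = 2, and P = $2 falls below it — price never covers variable cost, so the firm shuts down and loses only its fixed cost.

x = 0 (shut down); profit = -$155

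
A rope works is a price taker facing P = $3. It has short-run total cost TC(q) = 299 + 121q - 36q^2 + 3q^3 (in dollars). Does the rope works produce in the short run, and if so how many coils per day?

Shut down

From TC, MC = TC'(q) = 121 - 72q + 9q^2 and AVC = VC/q = 121 - 36q + 3q^2.
AVC is minimized where dAVC/dq = -36 + 6q = 0, at q = 6; min AVC = 121 - 36·6 + 3·6^2 = $13.
P = $3 lies below min AVC = $13; no output level covers variable cost.
Best response: produce nothing and absorb the $299 fixed cost.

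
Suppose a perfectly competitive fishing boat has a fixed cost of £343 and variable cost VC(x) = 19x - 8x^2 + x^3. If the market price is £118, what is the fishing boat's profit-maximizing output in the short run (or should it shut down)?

Strip out fixed cost: VC = 19x - 8x^2 + x^3. Then AVC = 19 - 8x + x^2 and MC = 19 - 16x + 3x^2.
The AVC parabola has its vertex at x = 8/2 = 4, where AVC = 19 - 8·4 + 4^2 = £3.
P = £118 exceeds min AVC = £3, so the firm stays open.
Set P = MC: 118 = 19 - 16x + 3x^2 → -99 - 16x + 3x^2 = 0. The roots are x = -11/3 and x = 9; the profit-maximizing output is on the rising part of MC, so x* = 9.
Check: AVC at x = 9 is £28 ≤ P, so revenue covers variable cost.
Profit = P·x − TC = 118·9 − 595 = £467.

Produce at x = 9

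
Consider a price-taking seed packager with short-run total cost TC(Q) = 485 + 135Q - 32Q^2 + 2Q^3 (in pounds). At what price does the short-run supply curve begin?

The firm shuts down when price falls below the minimum of average variable cost. AVC = VC/Q = 135 - 32Q + 2Q^2.
dAVC/dQ = -32 + 4Q = 0 gives Q = 8. min AVC = 135 - 32·8 + 2·8^2 = 7.
The firm shuts down for any P below £7.

£7 per unit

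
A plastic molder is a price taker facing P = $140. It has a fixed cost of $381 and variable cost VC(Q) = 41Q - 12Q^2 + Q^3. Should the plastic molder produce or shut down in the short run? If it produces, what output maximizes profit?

Produce at Q = 11

Strip out fixed cost: VC = 41Q - 12Q^2 + Q^3. Then AVC = 41 - 12Q + Q^2 and MC = 41 - 24Q + 3Q^2.
AVC hits its minimum where MC = AVC, at Q = 6, giving min AVC = 41 - 12·6 + 6^2 = $5.
Since P = $140 ≥ min AVC = $5, price covers variable cost and the firm should produce.
Set P = MC: 140 = 41 - 24Q + 3Q^2 → -99 - 24Q + 3Q^2 = 0. The roots are Q = -3 and Q = 11; the profit-maximizing output is on the rising part of MC, so Q* = 11.
Check: AVC at Q = 11 is $30 ≤ P, so revenue covers variable cost.
Profit = P·Q − TC = 140·11 − 711 = $829.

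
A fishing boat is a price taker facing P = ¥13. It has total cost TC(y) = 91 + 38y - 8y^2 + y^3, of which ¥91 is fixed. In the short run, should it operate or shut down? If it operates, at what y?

Shut down

Strip out fixed cost: VC = 38y - 8y^2 + y^3. Then AVC = 38 - 8y + y^2 and MC = 38 - 16y + 3y^2.
AVC hits its minimum where MC = AVC, at y = 4, giving min AVC = 38 - 8·4 + 4^2 = ¥22.
Since P = ¥13 < min AVC = ¥22, price fails to cover variable cost at any output.
Shutting down limits the loss to fixed cost, ¥91.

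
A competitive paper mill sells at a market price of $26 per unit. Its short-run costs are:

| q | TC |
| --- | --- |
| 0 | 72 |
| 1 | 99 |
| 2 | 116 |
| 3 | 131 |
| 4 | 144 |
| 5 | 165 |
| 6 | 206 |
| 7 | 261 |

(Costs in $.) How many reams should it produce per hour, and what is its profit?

q = 5; profit = -$35

Tabulate TR − TC: q=0: -72; q=1: -73; q=2: -64; q=3: -53; q=4: -40; q=5: -35; q=6: -50; q=7: -79.
Profit is maximized at q = 5. AVC there is 93/5 = $18.60 ≤ P, so producing beats shutting down (which would give -$72).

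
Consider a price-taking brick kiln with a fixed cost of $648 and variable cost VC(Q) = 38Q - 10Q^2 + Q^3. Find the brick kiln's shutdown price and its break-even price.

Shutdown price = $13; break-even price = $101

AVC = 38 - 10Q + Q^2; minimized at Q = 5, giving min AVC = $13. That is the shutdown price.
ATC = 648/Q + 38 - 10Q + Q^2. Setting dATC/dQ = −648/Q^2 − 10 + 2Q = 0 gives Q = 9 (since 2·9^3 − 10·9^2 = 648).
min ATC = 648/9 + 38 − 10·9 + 9^2 = $101. That is the break-even price.
For $13 ≤ P < $101 the firm produces at a loss; below $13 it shuts down.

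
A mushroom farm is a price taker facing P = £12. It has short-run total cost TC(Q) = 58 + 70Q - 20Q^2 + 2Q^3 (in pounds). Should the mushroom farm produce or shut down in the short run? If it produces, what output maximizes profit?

Variable cost is VC = 70Q - 20Q^2 + 2Q^3, so AVC = VC/Q = 70 - 20Q + 2Q^2 and MC = dTC/dQ = 70 - 40Q + 6Q^2.
The AVC parabola has its vertex at Q = 20/4 = 5, where AVC = 70 - 20·5 + 2·5^2 = £20.
With P < min AVC (£12 < £20), every unit sold adds to the loss.
The firm minimizes its loss by shutting down and losing only its fixed cost of £58.

Shut down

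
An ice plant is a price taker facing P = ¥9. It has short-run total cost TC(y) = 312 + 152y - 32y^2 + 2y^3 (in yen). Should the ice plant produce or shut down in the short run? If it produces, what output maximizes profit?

From TC, MC = TC'(y) = 152 - 64y + 6y^2 and AVC = VC/y = 152 - 32y + 2y^2.
AVC is minimized where dAVC/dy = -32 + 4y = 0, at y = 8; min AVC = 152 - 32·8 + 2·8^2 = ¥24.
Since P = ¥9 < min AVC = ¥24, price fails to cover variable cost at any output.
Best response: produce nothing and absorb the ¥312 fixed cost.

Shut down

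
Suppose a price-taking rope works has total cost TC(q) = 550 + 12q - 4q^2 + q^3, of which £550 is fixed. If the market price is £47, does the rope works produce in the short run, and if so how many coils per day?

Produce at q = 5

From TC, MC = TC'(q) = 12 - 8q + 3q^2 and AVC = VC/q = 12 - 4q + q^2.
The AVC parabola has its vertex at q = 4/2 = 2, where AVC = 12 - 4·2 + 2^2 = £8.
Since P = £47 ≥ min AVC = £8, price covers variable cost and the firm should produce.
Set P = MC: 47 = 12 - 8q + 3q^2 → -35 - 8q + 3q^2 = 0. The roots are q = -7/3 and q = 5; the profit-maximizing output is on the rising part of MC, so q* = 5.
Check: AVC at q = 5 is £17 ≤ P, so revenue covers variable cost.
Profit = P·q − TC = 47·5 − 635 = -£400, a loss, but smaller than the £550 fixed cost the firm would lose by shutting down.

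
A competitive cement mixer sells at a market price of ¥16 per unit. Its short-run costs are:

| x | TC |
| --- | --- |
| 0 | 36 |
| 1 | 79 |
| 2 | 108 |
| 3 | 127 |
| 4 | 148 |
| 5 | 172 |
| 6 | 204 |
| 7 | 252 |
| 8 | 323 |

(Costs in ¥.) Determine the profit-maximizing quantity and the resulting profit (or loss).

x = 0 (shut down); profit = -¥36

Compute π = P·x − TC at each output: x=0: -36; x=1: -63; x=2: -76; x=3: -79; x=4: -84; x=5: -92; x=6: -108; x=7: -140; x=8: -195.
Profit is highest at x = 0. Equivalently, the lowest AVC in the table is 136/5 ≈ ¥27.20 at x = 5, and P = ¥16 falls below it — price never covers variable cost, so the firm shuts down and loses only its fixed cost.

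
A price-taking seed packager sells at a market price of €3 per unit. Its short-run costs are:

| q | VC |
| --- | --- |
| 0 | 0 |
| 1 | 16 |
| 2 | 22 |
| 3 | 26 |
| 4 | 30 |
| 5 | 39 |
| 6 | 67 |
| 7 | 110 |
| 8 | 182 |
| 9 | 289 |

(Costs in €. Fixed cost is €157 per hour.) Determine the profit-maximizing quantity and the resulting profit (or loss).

Profit at each row (π = 3q − TC): q=0: -157; q=1: -170; q=2: -173; q=3: -174; q=4: -175; q=5: -181; q=6: -206; q=7: -246; q=8: -315; q=9: -419.
Profit is highest at q = 0. Equivalently, the lowest AVC in the table is 30/4 ≈ €7.50 at q = 4, and P = €3 falls below it — price never covers variable cost, so the firm shuts down and loses only its fixed cost.

q = 0 (shut down); profit = -€157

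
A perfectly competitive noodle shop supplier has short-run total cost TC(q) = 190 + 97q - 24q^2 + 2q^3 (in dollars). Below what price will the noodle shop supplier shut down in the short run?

$25 per unit

Short-run supply begins at min AVC. From VC = 97q - 24q^2 + 2q^3, AVC = 97 - 24q + 2q^2.
dAVC/dq = -24 + 4q = 0 gives q = 6. min AVC = 97 - 24·6 + 2·6^2 = 25.
So the shutdown price is $25.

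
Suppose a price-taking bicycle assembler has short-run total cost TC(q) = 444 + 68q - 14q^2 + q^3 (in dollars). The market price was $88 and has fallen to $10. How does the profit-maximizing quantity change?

AVC = 68 - 14q + q^2, minimized at q = 7 where min AVC = $19. MC = 68 - 28q + 3q^2.
At P = $88 ≥ min AVC, set P = MC on the rising branch: q = 10.
At P = $10 < min AVC = $19, price no longer covers variable cost at any output, so the firm shuts down: q = 0.

Output falls from 10 to 0 (the firm shuts down)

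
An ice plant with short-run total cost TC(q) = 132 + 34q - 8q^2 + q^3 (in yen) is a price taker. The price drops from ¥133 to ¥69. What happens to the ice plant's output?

Output falls from 9 to 7

MC = 34 - 16q + 3q^2; the shutdown threshold is min AVC = ¥18 (at q = 4).
With P = ¥133 above the shutdown price, P = MC gives q = 9.
At P = ¥69 ≥ min AVC, set P = MC: q = 7. The firm stays open but cuts output.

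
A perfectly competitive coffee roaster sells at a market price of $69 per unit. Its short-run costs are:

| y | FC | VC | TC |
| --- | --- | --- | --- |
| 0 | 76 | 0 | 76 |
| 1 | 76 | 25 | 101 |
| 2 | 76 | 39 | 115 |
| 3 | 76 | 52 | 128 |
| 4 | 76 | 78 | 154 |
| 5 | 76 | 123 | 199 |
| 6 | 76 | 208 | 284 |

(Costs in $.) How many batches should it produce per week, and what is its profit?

Compute π = P·y − TC at each output: y=0: -76; y=1: -32; y=2: 23; y=3: 79; y=4: 122; y=5: 146; y=6: 130.
Profit is maximized at y = 5. AVC there is 123/5 = $24.60 ≤ P, so producing beats shutting down (which would give -$76).

y = 5; profit = $146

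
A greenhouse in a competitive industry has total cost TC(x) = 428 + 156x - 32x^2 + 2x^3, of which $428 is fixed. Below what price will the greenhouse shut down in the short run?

$28 per unit

Short-run supply begins at min AVC. From VC = 156x - 32x^2 + 2x^3, AVC = 156 - 32x + 2x^2.
dAVC/dx = -32 + 4x = 0 gives x = 8. min AVC = 156 - 32·8 + 2·8^2 = 28.
So the shutdown price is $28.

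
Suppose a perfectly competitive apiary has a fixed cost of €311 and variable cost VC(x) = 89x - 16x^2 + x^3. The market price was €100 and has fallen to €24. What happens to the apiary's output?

Output falls from 11 to 0 (the firm shuts down)

MC = 89 - 32x + 3x^2; the shutdown threshold is min AVC = €25 (at x = 8).
At P = €100 ≥ min AVC, set P = MC on the rising branch: x = 11.
At P = €24 < min AVC = €25, price no longer covers variable cost at any output, so the firm shuts down: x = 0.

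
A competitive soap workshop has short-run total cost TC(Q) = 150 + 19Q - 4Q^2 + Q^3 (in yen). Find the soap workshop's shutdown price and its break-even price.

AVC = 19 - 4Q + Q^2; minimized at Q = 2, giving min AVC = ¥15. That is the shutdown price.
ATC = 150/Q + 19 - 4Q + Q^2. Setting dATC/dQ = −150/Q^2 − 4 + 2Q = 0 gives Q = 5 (since 2·5^3 − 4·5^2 = 150).
min ATC = 150/5 + 19 − 4·5 + 5^2 = ¥54. That is the break-even price.
Between these two prices the firm operates at a loss; above ¥54 it earns a profit.

Shutdown price = ¥15; break-even price = ¥54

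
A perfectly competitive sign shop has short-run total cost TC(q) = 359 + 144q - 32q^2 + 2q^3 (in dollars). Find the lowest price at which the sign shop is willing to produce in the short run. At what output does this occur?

$16 per unit, at q = 8

The firm shuts down when price falls below the minimum of average variable cost. AVC = VC/q = 144 - 32q + 2q^2.
At the minimum of AVC, MC = AVC. MC = 144 - 64q + 6q^2; setting MC = AVC gives 4q^2 - 32q = 0, so q = 8. min AVC = 16.
The firm shuts down for any P below $16.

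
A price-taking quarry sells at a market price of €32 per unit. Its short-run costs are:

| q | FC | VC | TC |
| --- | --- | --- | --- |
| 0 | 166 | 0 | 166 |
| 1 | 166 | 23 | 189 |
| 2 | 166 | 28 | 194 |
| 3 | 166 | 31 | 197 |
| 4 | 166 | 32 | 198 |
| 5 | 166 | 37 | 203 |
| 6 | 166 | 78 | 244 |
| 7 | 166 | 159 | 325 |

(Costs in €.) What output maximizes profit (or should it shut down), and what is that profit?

Profit at each row (π = 32q − TC): q=0: -166; q=1: -157; q=2: -130; q=3: -101; q=4: -70; q=5: -43; q=6: -52; q=7: -101.
Profit is maximized at q = 5. AVC there is 37/5 = €7.40 ≤ P, so producing beats shutting down (which would give -€166).

q = 5; profit = -€43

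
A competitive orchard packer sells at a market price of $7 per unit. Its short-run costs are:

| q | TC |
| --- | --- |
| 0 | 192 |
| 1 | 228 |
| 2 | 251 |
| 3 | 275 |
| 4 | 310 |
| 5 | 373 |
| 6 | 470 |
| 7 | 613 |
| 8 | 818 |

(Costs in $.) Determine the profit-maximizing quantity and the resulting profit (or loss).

Compute π = P·q − TC at each output: q=0: -192; q=1: -221; q=2: -237; q=3: -254; q=4: -282; q=5: -338; q=6: -428; q=7: -564; q=8: -762.
Profit is highest at q = 0. Equivalently, the lowest AVC in the table is 83/3 ≈ $27.67 at q = 3, and P = $7 falls below it — price never covers variable cost, so the firm shuts down and loses only its fixed cost.

q = 0 (shut down); profit = -$192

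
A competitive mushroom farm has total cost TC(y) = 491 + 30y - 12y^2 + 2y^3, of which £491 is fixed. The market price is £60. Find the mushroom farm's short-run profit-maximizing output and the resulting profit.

AVC = 30 - 12y + 2y^2 has its minimum £12 at y = 3; price £60 clears that bar, so the firm operates.
MC = 30 - 24y + 6y^2. Setting P = MC and taking the root on the rising branch gives y* = 5.
TR = 60·5 = 300. TC = 491 + 100 = 591. Profit = 300 − 591 = -£291.
By producing, the firm covers all variable cost plus £200 of fixed cost; shutting down would lose the full £491.

Profit = -£291 at y = 5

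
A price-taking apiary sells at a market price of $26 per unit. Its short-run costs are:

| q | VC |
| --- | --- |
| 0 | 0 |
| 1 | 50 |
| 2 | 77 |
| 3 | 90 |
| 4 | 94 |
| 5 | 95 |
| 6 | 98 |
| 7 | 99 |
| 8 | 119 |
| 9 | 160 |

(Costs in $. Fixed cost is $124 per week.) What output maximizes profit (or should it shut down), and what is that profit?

Tabulate TR − TC: q=0: -124; q=1: -148; q=2: -149; q=3: -136; q=4: -114; q=5: -89; q=6: -66; q=7: -41; q=8: -35; q=9: -50.
Profit is maximized at q = 8. AVC there is 119/8 = $14.88 ≤ P, so producing beats shutting down (which would give -$124).

q = 8; profit = -$35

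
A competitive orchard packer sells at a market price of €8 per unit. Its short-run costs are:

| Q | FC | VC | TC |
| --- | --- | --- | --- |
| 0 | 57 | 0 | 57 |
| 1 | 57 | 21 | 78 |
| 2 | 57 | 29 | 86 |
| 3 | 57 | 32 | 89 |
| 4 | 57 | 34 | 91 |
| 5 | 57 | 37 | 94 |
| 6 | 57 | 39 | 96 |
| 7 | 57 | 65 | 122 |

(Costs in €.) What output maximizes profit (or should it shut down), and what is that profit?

Profit at each row (π = 8Q − TC): Q=0: -57; Q=1: -70; Q=2: -70; Q=3: -65; Q=4: -59; Q=5: -54; Q=6: -48; Q=7: -66.
Profit is maximized at Q = 6. AVC there is 39/6 = €6.50 ≤ P, so producing beats shutting down (which would give -€57).

Q = 6; profit = -€48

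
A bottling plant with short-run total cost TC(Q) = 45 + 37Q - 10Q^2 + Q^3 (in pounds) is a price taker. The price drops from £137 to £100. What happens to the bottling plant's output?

AVC = 37 - 10Q + Q^2, minimized at Q = 5 where min AVC = £12. MC = 37 - 20Q + 3Q^2.
With P = £137 above the shutdown price, P = MC gives Q = 10.
At P = £100 ≥ min AVC, set P = MC: Q = 9. The firm stays open but cuts output.

Output falls from 10 to 9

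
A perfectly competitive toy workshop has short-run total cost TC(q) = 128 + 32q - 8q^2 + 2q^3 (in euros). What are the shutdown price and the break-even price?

AVC = 32 - 8q + 2q^2; minimized at q = 2, giving min AVC = €24. That is the shutdown price.
ATC = 128/q + 32 - 8q + 2q^2. Setting dATC/dq = −128/q^2 − 8 + 4q = 0 gives q = 4 (since 4·4^3 − 8·4^2 = 128).
min ATC = 128/4 + 32 − 8·4 + 2·4^2 = €64. That is the break-even price.
For €24 ≤ P < €64 the firm produces at a loss; below €24 it shuts down.

Shutdown price = €24; break-even price = €64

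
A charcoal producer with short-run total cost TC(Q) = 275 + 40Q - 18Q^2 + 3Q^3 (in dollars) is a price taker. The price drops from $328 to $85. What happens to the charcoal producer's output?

Output falls from 8 to 5

MC = 40 - 36Q + 9Q^2; the shutdown threshold is min AVC = $13 (at Q = 3).
At P = $328 ≥ min AVC, set P = MC on the rising branch: Q = 8.
At P = $85 ≥ min AVC, set P = MC: Q = 5. The firm stays open but cuts output.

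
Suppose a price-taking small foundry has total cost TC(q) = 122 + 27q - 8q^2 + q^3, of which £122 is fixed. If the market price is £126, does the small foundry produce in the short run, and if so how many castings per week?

Produce at q = 9

Strip out fixed cost: VC = 27q - 8q^2 + q^3. Then AVC = 27 - 8q + q^2 and MC = 27 - 16q + 3q^2.
The AVC parabola has its vertex at q = 8/2 = 4, where AVC = 27 - 8·4 + 4^2 = £11.
P = £126 exceeds min AVC = £11, so the firm stays open.
P = MC gives -99 - 16q + 3q^2 = 0, with roots -11/3 and 9. Take the larger (rising MC): q* = 9.
Check: AVC at q = 9 is £36 ≤ P, so revenue covers variable cost.
Profit = P·q − TC = 126·9 − 446 = £688.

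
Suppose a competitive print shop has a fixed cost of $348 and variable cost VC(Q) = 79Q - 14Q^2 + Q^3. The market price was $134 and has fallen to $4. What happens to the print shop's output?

AVC = 79 - 14Q + Q^2, minimized at Q = 7 where min AVC = $30. MC = 79 - 28Q + 3Q^2.
With P = $134 above the shutdown price, P = MC gives Q = 11.
At P = $4 < min AVC = $30, price no longer covers variable cost at any output, so the firm shuts down: Q = 0.

Output falls from 11 to 0 (the firm shuts down)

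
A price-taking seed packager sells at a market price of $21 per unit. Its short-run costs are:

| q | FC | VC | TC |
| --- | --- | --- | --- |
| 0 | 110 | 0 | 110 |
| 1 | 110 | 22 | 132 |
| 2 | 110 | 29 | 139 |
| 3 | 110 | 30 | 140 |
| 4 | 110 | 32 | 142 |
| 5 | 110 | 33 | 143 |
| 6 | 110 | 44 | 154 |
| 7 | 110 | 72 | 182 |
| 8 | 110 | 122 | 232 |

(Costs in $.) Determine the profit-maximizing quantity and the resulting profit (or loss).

q = 6; profit = -$28

Profit at each row (π = 21q − TC): q=0: -110; q=1: -111; q=2: -97; q=3: -77; q=4: -58; q=5: -38; q=6: -28; q=7: -35; q=8: -64.
Profit is maximized at q = 6. AVC there is 44/6 = $7.33 ≤ P, so producing beats shutting down (which would give -$110).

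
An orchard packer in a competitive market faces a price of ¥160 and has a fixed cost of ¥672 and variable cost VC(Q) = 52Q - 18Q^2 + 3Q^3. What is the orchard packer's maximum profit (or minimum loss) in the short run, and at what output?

AVC = 52 - 18Q + 3Q^2 has its minimum ¥25 at Q = 3; price ¥160 clears that bar, so the firm operates.
With MC = 52 - 36Q + 9Q^2, P = MC on the upward-sloping part at Q* = 6.
TR = 160·6 = 960. TC = 672 + 312 = 984. Profit = 960 − 984 = -¥24.
Shutting down would mean losing the fixed cost of ¥672, so operating at a loss of ¥24 is better by ¥648.

Profit = -¥24 at Q = 6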